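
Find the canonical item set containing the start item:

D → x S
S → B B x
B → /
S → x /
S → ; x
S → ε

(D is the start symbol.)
{ [D → . x S], [D' → . D] }

First, augment the grammar with D' → D
I₀ = CLOSURE({ [D' → . D] }):
  [D' → . D] has the dot before D: add [D → . x S]
No further items can be added.

I₀ = { [D → . x S], [D' → . D] }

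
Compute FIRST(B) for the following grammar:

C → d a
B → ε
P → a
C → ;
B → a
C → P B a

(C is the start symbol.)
{ 'a', ε }

From B → ε:
  - ε-production, so ε ∈ FIRST(B)
From B → a:
  - a is a terminal: add 'a' and stop

Collecting: FIRST(B) = { 'a', ε }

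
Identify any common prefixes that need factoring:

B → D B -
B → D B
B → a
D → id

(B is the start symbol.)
Left-factoring is needed when two productions for the same non-terminal
share a common prefix on the right-hand side.

Productions for B:
  B → D B -
  B → D B
  B → a

Found common prefix 'D B' in productions for B

Answer: Yes, B has productions with common prefix 'D B'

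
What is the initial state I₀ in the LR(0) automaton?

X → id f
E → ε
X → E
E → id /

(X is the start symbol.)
{ [E → . id /], [E → .], [X → . E], [X → . id f], [X' → . X] }

First, augment the grammar with X' → X
I₀ = CLOSURE({ [X' → . X] }):
  [X' → . X] has the dot before X: add [X → . id f], [X → . E]
  [X → . E] has the dot before E: add [E → .], [E → . id /]
No further items can be added.

I₀ = { [E → . id /], [E → .], [X → . E], [X → . id f], [X' → . X] }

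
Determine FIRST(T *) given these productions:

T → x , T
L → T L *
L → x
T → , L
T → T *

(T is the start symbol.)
FIRST sets of the non-terminals involved (from the grammar, by fixed-point iteration):
  FIRST(T) = { ',', 'x' }

To compute FIRST(T *), process the symbols left to right:
Symbol T is a non-terminal. Add FIRST(T) \ {ε} = { ',', 'x' }
T is not nullable (ε ∉ FIRST(T)), so stop here.
FIRST(T *) = { ',', 'x' }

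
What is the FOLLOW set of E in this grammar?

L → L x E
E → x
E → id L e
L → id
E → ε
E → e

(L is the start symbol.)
{ $, 'e', 'x' }

In L → L x E: E is at the end, add FOLLOW(L)

The FOLLOW sets referred to above (computed the same way, to a fixed point):
  FOLLOW(L) = { $, 'e', 'x' }

Taking the union: FOLLOW(E) = { $, 'e', 'x' }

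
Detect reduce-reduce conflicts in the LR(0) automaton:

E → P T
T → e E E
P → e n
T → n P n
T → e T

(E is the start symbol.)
Augment with E' → E and build the canonical LR(0) collection (I0 = CLOSURE({[E' → . E]}), then GOTO on every symbol after a dot until no new states appear). It has 15 states:
  I0: { [E → . P T], [E' → . E], [P → . e n] }  — shift
  I1: { [E' → E .] }  — accept
  I2: { [E → P . T], [T → . e E E], [T → . e T], [T → . n P n] }  — shift
  I3: { [P → e . n] }  — shift
  I4: { [P → e n .] }  — reduce
  I5: { [E → P T .] }  — reduce
  I6: { [E → . P T], [P → . e n], [T → . e E E], [T → . e T], [T → . n P n], [T → e . E E], [T → e . T] }  — shift
  I7: { [P → . e n], [T → n . P n] }  — shift
  I8: { [T → n P . n] }  — shift
  I9: { [T → n P n .] }  — reduce
  I10: { [E → . P T], [P → . e n], [T → e E . E] }  — shift
  I11: { [T → e T .] }  — reduce
  I12: { [E → . P T], [P → . e n], [P → e . n], [T → . e E E], [T → . e T], [T → . n P n], [T → e . E E], [T → e . T] }  — shift
  I13: { [P → . e n], [P → e n .], [T → n . P n] }  — shift, reduce
  I14: { [T → e E E .] }  — reduce

No state contains more than one complete item.

Answer: No reduce-reduce conflicts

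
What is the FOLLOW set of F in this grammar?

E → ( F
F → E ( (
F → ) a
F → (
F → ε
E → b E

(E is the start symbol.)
{ $, '(' }

To compute FOLLOW(F), find every occurrence of F on a right-hand side N → α F β: add FIRST(β) \ {ε}, and if β is empty or nullable also add FOLLOW(N). Iterate to a fixed point.

In E → ( F: F is at the end, add FOLLOW(E)

The FOLLOW sets referred to above (computed the same way, to a fixed point):
  FOLLOW(E) = { $, '(' }

Taking the union: FOLLOW(F) = { $, '(' }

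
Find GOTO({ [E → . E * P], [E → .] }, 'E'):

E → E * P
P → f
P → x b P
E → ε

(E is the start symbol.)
{ [E → E . * P] }

GOTO(I, 'E') = CLOSURE({ [A → αX.β] : [A → α.Xβ] ∈ I, X = 'E' })

Items with dot before 'E', with the dot advanced:
  [E → . E * P] → [E → E . * P]
Closure adds nothing (no advanced item has the dot before a non-terminal).

GOTO = { [E → E . * P] }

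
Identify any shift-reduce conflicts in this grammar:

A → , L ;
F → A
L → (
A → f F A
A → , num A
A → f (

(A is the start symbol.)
No shift-reduce conflicts

Augment with A' → A and build the canonical LR(0) collection (I0 = CLOSURE({[A' → . A]}), then GOTO on every symbol after a dot until no new states appear). It has 13 states:
  I0: { [A → . , L ;], [A → . , num A], [A → . f (], [A → . f F A], [A' → . A] }  — shift
  I1: { [A → , . L ;], [A → , . num A], [L → . (] }  — shift
  I2: { [A' → A .] }  — accept
  I3: { [A → . , L ;], [A → . , num A], [A → . f (], [A → . f F A], [A → f . (], [A → f . F A], [F → . A] }  — shift
  I4: { [A → f ( .] }  — reduce
  I5: { [F → A .] }  — reduce
  I6: { [A → . , L ;], [A → . , num A], [A → . f (], [A → . f F A], [A → f F . A] }  — shift
  I7: { [A → f F A .] }  — reduce
  I8: { [L → ( .] }  — reduce
  I9: { [A → , L . ;] }  — shift
  I10: { [A → , num . A], [A → . , L ;], [A → . , num A], [A → . f (], [A → . f F A] }  — shift
  I11: { [A → , num A .] }  — reduce
  I12: { [A → , L ; .] }  — reduce

No state contains both a complete item and a shift item.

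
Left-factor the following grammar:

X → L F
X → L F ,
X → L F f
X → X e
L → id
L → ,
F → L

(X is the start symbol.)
Left-factoring transforms A → αβ₁ | αβ₂ into A → αA' and A' → β₁ | β₂
(α is the longest common prefix among the alternatives). Repeat until
no nonterminal has two alternatives with a common prefix.

Round 1: X has alternatives sharing prefix 'L F'. Introduce X': X → L F X'
  Add: X' → ε
  Add: X' → ,
  Add: X' → f

No remaining common prefixes — done.

Resulting grammar:
X → L F X'
X' → ε
X' → ,
X' → f
X → X e
L → id
L → ,
F → L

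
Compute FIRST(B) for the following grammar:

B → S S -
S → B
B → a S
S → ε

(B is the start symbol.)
{ '-', 'a' }

FIRST sets of the other non-terminals involved (by the same procedure, iterated to a fixed point):
  FIRST(S) = { '-', 'a', ε }

From B → S S -:
  - S is a non-terminal: add FIRST(S) \ {ε} = { '-', 'a' }
    S is nullable, so continue to the next symbol
  - S is a non-terminal: add FIRST(S) \ {ε} = { '-', 'a' }
    S is nullable, so continue to the next symbol
  - '-' is a terminal: add '-' and stop
From B → a S:
  - a is a terminal: add 'a' and stop

Collecting: FIRST(B) = { '-', 'a' }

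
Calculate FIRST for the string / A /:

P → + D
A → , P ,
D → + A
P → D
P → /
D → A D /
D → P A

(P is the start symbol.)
{ '/' }

To compute FIRST(/ A /), process the symbols left to right:
Symbol / is a terminal. Add '/' and stop.
FIRST(/ A /) = { '/' }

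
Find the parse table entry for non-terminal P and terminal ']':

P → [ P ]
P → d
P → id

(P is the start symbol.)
Empty (error entry)

To find M[P, ']'], we find productions for P where ']' is in the predict set (PREDICT(N → α) = (FIRST(α) \ {ε}) ∪ (FOLLOW(N) if α ⇒* ε)).

P → [ P ]: PREDICT = { '[' }
P → d: PREDICT = { 'd' }
P → id: PREDICT = { 'id' }

M[P, ']'] is empty (no production applies)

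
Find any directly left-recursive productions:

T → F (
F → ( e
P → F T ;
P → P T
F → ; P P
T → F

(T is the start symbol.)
Yes, P is left-recursive

Direct left recursion occurs when N → N α for some non-terminal N (the right-hand side begins with the left-hand side itself).

T → F (: starts with F
F → ( e: starts with '('
P → F T ;: starts with F
P → P T: LEFT RECURSIVE (starts with P)
F → ; P P: starts with ';'
T → F: starts with F

The grammar has direct left recursion on: P.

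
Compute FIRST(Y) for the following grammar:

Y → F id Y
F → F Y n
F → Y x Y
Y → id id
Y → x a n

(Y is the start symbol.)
{ 'id', 'x' }

To compute FIRST(Y), examine every production with Y on the left-hand side, reading each right-hand side left to right until a non-nullable symbol is reached.

FIRST sets of the other non-terminals involved (by the same procedure, iterated to a fixed point):
  FIRST(F) = { 'id', 'x' }

From Y → F id Y:
  - F is a non-terminal: add FIRST(F) \ {ε} = { 'id', 'x' }
    F is not nullable, so stop
From Y → id id:
  - id is a terminal: add 'id' and stop
From Y → x a n:
  - x is a terminal: add 'x' and stop

Collecting: FIRST(Y) = { 'id', 'x' }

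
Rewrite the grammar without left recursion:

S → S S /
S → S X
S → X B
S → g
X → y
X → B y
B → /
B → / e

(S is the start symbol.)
S is directly left-recursive. The standard transformation for
  A → A α₁ | ... | A α_m | β₁ | ... | β_n
is
  A  → β₁ A' | ... | β_n A'
  A' → α₁ A' | ... | α_m A' | ε

S → X B becomes S → X B S'
S → g becomes S → g S'
S → S S / becomes S' → S / S'
S → S X becomes S' → X S'
Add S' → ε

Productions for other non-terminals are unchanged:
  X → y
  X → B y
  B → /
  B → / e

Resulting grammar:
S → X B S'
S → g S'
S' → S / S'
S' → X S'
S' → ε
X → y
X → B y
B → /
B → / e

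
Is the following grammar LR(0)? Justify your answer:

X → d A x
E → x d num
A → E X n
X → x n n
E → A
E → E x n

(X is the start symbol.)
No. Shift-reduce conflict between [E → A .] and [X → d A . x]

A grammar is LR(0) if no state in the canonical LR(0) collection has:
  - both a shift item (dot before a terminal) and a complete item (shift-reduce conflict), or
  - two or more complete items (reduce-reduce conflict; the accept item [X' → X .] counts as a complete item here).

Augment with X' → X and build the canonical LR(0) collection (I0 = CLOSURE({[X' → . X]}), then GOTO on every symbol after a dot until no new states appear). It has 16 states:
  I0: { [X → . d A x], [X → . x n n], [X' → . X] }  — shift
  I1: { [X' → X .] }  — accept
  I2: { [A → . E X n], [E → . A], [E → . E x n], [E → . x d num], [X → d . A x] }  — shift
  I3: { [X → x . n n] }  — shift
  I4: { [X → x n . n] }  — shift
  I5: { [X → x n n .] }  — reduce
  I6: { [E → A .], [X → d A . x] }  — shift, reduce
  I7: { [A → E . X n], [E → E . x n], [X → . d A x], [X → . x n n] }  — shift
  I8: { [E → x . d num] }  — shift
  I9: { [E → x d . num] }  — shift
  I10: { [E → x d num .] }  — reduce
  I11: { [A → E X . n] }  — shift
  I12: { [E → E x . n], [X → x . n n] }  — shift
  I13: { [E → E x n .], [X → x n . n] }  — shift, reduce
  I14: { [A → E X n .] }  — reduce
  I15: { [X → d A x .] }  — reduce

Conflict in state I6:
  Shift-reduce conflict between [E → A .] and [X → d A . x]
So the grammar is NOT LR(0).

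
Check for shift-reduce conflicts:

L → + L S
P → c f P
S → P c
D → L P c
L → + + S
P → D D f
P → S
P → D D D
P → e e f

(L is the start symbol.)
A shift-reduce conflict occurs when an LR(0) state has both:
  - a complete (reduce) item [A → α .] (dot at the end), and
  - a shift item [B → β . c γ] (dot before a terminal).

Augment with L' → L and build the canonical LR(0) collection (I0 = CLOSURE({[L' → . L]}), then GOTO on every symbol after a dot until no new states appear). It has 24 states:
  I0: { [L → . + + S], [L → . + L S], [L' → . L] }  — shift
  I1: { [L → + . + S], [L → + . L S], [L → . + + S], [L → . + L S] }  — shift
  I2: { [L' → L .] }  — accept
  I3: { [D → . L P c], [L → + + . S], [L → + . + S], [L → + . L S], [L → . + + S], [L → . + L S], [P → . D D D], [P → . D D f], [P → . S], [P → . c f P], [P → . e e f], [S → . P c] }  — shift
  I4: { [D → . L P c], [L → + L . S], [L → . + + S], [L → . + L S], [P → . D D D], [P → . D D f], [P → . S], [P → . c f P], [P → . e e f], [S → . P c] }  — shift
  I5: { [D → . L P c], [L → . + + S], [L → . + L S], [P → D . D D], [P → D . D f] }  — shift
  I6: { [D → . L P c], [D → L . P c], [L → . + + S], [L → . + L S], [P → . D D D], [P → . D D f], [P → . S], [P → . c f P], [P → . e e f], [S → . P c] }  — shift
  I7: { [S → P . c] }  — shift
  I8: { [L → + L S .], [P → S .] }  — 2 reduces
  I9: { [P → c . f P] }  — shift
  I10: { [P → e . e f] }  — shift
  I11: { [P → e e . f] }  — shift
  I12: { [P → e e f .] }  — reduce
  I13: { [D → . L P c], [L → . + + S], [L → . + L S], [P → . D D D], [P → . D D f], [P → . S], [P → . c f P], [P → . e e f], [P → c f . P], [S → . P c] }  — shift
  I14: { [P → c f P .], [S → P . c] }  — shift, reduce
  I15: { [P → S .] }  — reduce
  I16: { [S → P c .] }  — reduce
  I17: { [D → L P . c], [S → P . c] }  — shift
  I18: { [D → L P c .], [S → P c .] }  — 2 reduces
  I19: { [D → . L P c], [L → . + + S], [L → . + L S], [P → D D . D], [P → D D . f] }  — shift
  I20: { [P → D D D .] }  — reduce
  I21: { [P → D D f .] }  — reduce
  I22: { [D → . L P c], [D → L . P c], [L → + L . S], [L → . + + S], [L → . + L S], [P → . D D D], [P → . D D f], [P → . S], [P → . c f P], [P → . e e f], [S → . P c] }  — shift
  I23: { [L → + + S .], [P → S .] }  — 2 reduces

I14 contains reduce item [P → c f P .] and shift item [S → P . c] — shift-reduce conflict.

Answer: Yes — I14: [P → c f P .] vs [S → P . c]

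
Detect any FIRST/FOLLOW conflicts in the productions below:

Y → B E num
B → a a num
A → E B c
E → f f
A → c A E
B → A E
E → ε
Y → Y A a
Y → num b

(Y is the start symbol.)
Yes. E → f f with FOLLOW(E) on { 'f' }

A FIRST/FOLLOW conflict occurs when a non-terminal N has a nullable alternative N → β (β ⇒* ε) and another alternative N → α with FIRST(α) ∩ FOLLOW(N) ≠ ∅: on such a lookahead the parser cannot decide between expanding α and letting N vanish via β.

Nullable non-terminals: E.

E: nullable alternative(s) E → ε; FOLLOW(E) = { 'a', 'c', 'f', 'num' }
  E → f f: FIRST \ {ε} = { 'f' } — overlaps FOLLOW(E) on { 'f' }: CONFLICT
  E → ε: FIRST \ {ε} = { } — this is the only nullable alternative, skip

A, B, Y have no nullable alternative, so no FIRST/FOLLOW check is needed there.

So the grammar has 1 FIRST/FOLLOW conflict (marked CONFLICT above).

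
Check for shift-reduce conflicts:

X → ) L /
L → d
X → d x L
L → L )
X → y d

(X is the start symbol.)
Augment with X' → X and build the canonical LR(0) collection (I0 = CLOSURE({[X' → . X]}), then GOTO on every symbol after a dot until no new states appear). It has 12 states:
  I0: { [X → . ) L /], [X → . d x L], [X → . y d], [X' → . X] }  — shift
  I1: { [L → . L )], [L → . d], [X → ) . L /] }  — shift
  I2: { [X' → X .] }  — accept
  I3: { [X → d . x L] }  — shift
  I4: { [X → y . d] }  — shift
  I5: { [X → y d .] }  — reduce
  I6: { [L → . L )], [L → . d], [X → d x . L] }  — shift
  I7: { [L → L . )], [X → d x L .] }  — shift, reduce
  I8: { [L → d .] }  — reduce
  I9: { [L → L ) .] }  — reduce
  I10: { [L → L . )], [X → ) L . /] }  — shift
  I11: { [X → ) L / .] }  — reduce

I7 contains reduce item [X → d x L .] and shift item [L → L . )] — shift-reduce conflict.

Answer: Yes — I7: [X → d x L .] vs [L → L . )]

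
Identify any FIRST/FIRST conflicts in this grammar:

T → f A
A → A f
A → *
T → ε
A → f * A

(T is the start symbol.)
Yes. A → A f / A → '*' on { '*' }; A → A f / A → f '*' A on { 'f' }

FIRST sets of the non-terminals at (or reachable through a nullable prefix from) the front of some alternative:
  FIRST(A) = { '*', 'f' }

Productions for T:
  T → f A: FIRST = { 'f' }
  T → ε: FIRST = { ε }
Productions for A:
  A → A f: FIRST = { '*', 'f' }
  A → *: FIRST = { '*' }
  A → f * A: FIRST = { 'f' }

Conflict for A: A → A f and A → *
  Overlap: { '*' }
Conflict for A: A → A f and A → f * A
  Overlap: { 'f' }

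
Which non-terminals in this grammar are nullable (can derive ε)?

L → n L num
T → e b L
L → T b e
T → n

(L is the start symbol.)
There are no ε-productions, so no non-terminal can derive ε.
No non-terminals are nullable.

Answer: None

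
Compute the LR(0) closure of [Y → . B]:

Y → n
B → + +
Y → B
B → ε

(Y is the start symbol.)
Start with: [Y → . B]
  [Y → . B] has the dot before B: add [B → . + +], [B → .]
No further items can be added.

CLOSURE = { [B → . + +], [B → .], [Y → . B] }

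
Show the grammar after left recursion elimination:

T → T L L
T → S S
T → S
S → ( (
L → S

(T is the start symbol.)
T is directly left-recursive. The standard transformation for
  A → A α₁ | ... | A α_m | β₁ | ... | β_n
is
  A  → β₁ A' | ... | β_n A'
  A' → α₁ A' | ... | α_m A' | ε

T → S S becomes T → S S T'
T → S becomes T → S T'
T → T L L becomes T' → L L T'
Add T' → ε

Productions for other non-terminals are unchanged:
  S → ( (
  L → S

Resulting grammar:
T → S S T'
T → S T'
T' → L L T'
T' → ε
S → ( (
L → S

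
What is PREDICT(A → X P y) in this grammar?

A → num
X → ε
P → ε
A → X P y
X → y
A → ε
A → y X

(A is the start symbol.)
PREDICT(A → X P y) = (FIRST(RHS) \ {ε}) ∪ (FOLLOW(A) if ε ∈ FIRST(RHS), i.e. RHS ⇒* ε)
FIRST(X) = { 'y', ε }
FIRST(P) = { ε }
FIRST(X P y) = { 'y' }
ε ∉ FIRST(X P y), so FOLLOW(A) is not added.
PREDICT(A → X P y) = { 'y' }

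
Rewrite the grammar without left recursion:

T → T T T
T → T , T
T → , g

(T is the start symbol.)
T → , g T'
T' → T T T'
T' → , T T'
T' → ε

T is directly left-recursive. The standard transformation for
  A → A α₁ | ... | A α_m | β₁ | ... | β_n
is
  A  → β₁ A' | ... | β_n A'
  A' → α₁ A' | ... | α_m A' | ε

T → , g becomes T → , g T'
T → T T T becomes T' → T T T'
T → T , T becomes T' → , T T'
Add T' → ε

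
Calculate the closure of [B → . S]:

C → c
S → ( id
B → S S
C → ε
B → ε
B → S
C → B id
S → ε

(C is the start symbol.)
{ [B → . S], [S → . ( id], [S → .] }

To compute CLOSURE, for each item [A → α.Bβ] where B is a non-terminal, add [B → .γ] for all productions B → γ; repeat for the newly added items until nothing changes.

Start with: [B → . S]
  [B → . S] has the dot before S: add [S → . ( id], [S → .]
No further items can be added.

CLOSURE = { [B → . S], [S → . ( id], [S → .] }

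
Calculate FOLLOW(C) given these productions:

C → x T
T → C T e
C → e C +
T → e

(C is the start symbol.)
{ $, '+', 'e', 'x' }

To compute FOLLOW(C), find every occurrence of C on a right-hand side N → α C β: add FIRST(β) \ {ε}, and if β is empty or nullable also add FOLLOW(N). Iterate to a fixed point.

C is the start symbol, so $ ∈ FOLLOW(C).
In T → C T e: C is followed by T e, add FIRST(T e) \ {ε} = { 'e', 'x' }
In C → e C +: C is followed by '+', add FIRST('+') \ {ε} = { '+' }

Taking the union: FOLLOW(C) = { $, '+', 'e', 'x' }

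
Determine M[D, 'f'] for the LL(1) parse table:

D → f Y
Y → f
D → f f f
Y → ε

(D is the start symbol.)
To find M[D, 'f'], we find productions for D where 'f' is in the predict set (PREDICT(N → α) = (FIRST(α) \ {ε}) ∪ (FOLLOW(N) if α ⇒* ε)).

D → f Y: PREDICT = { 'f' }
  'f' is in predict set, so this production goes in M[D, 'f']
D → f f f: PREDICT = { 'f' }
  'f' is in predict set, so this production goes in M[D, 'f']

M[D, 'f'] = D → f Y, D → f f f  (a multiply-defined cell — the grammar is not LL(1))

Answer: D → f Y, D → f f f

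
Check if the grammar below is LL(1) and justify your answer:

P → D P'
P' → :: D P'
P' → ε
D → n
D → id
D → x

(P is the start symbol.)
A grammar is LL(1) if for each non-terminal N with multiple productions, the predict sets of those productions are pairwise disjoint, where PREDICT(N → α) = (FIRST(α) \ {ε}) ∪ (FOLLOW(N) if α ⇒* ε).

Relevant sets:
  FOLLOW(P') = { $ }

For P':
  PREDICT(P' → :: D P') = { '::' }
  PREDICT(P' → ε) = { $ }
For D:
  PREDICT(D → n) = { 'n' }
  PREDICT(D → id) = { 'id' }
  PREDICT(D → x) = { 'x' }
P has a single production, so nothing to check there.

All predict sets are disjoint. The grammar IS LL(1).

Answer: Yes, the grammar is LL(1).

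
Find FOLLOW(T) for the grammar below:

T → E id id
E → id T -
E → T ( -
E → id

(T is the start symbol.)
To compute FOLLOW(T), find every occurrence of T on a right-hand side N → α T β: add FIRST(β) \ {ε}, and if β is empty or nullable also add FOLLOW(N). Iterate to a fixed point.

T is the start symbol, so $ ∈ FOLLOW(T).
In E → id T -: T is followed by '-', add FIRST('-') \ {ε} = { '-' }
In E → T ( -: T is followed by '(' '-', add FIRST('(' '-') \ {ε} = { '(' }

Taking the union: FOLLOW(T) = { $, '(', '-' }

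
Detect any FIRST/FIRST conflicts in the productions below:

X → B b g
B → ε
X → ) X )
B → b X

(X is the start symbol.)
FIRST sets of the non-terminals at (or reachable through a nullable prefix from) the front of some alternative:
  FIRST(B) = { 'b', ε }

Productions for X:
  X → B b g: FIRST = { 'b' }
  X → ) X ): FIRST = { ')' }
Productions for B:
  B → ε: FIRST = { ε }
  B → b X: FIRST = { 'b' }

All alternatives of each non-terminal have pairwise disjoint FIRST sets.

Answer: No FIRST/FIRST conflicts.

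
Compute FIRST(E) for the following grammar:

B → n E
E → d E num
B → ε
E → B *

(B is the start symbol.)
{ '*', 'd', 'n' }

To compute FIRST(E), examine every production with E on the left-hand side, reading each right-hand side left to right until a non-nullable symbol is reached.

FIRST sets of the other non-terminals involved (by the same procedure, iterated to a fixed point):
  FIRST(B) = { 'n', ε }

From E → d E num:
  - d is a terminal: add 'd' and stop
From E → B *:
  - B is a non-terminal: add FIRST(B) \ {ε} = { 'n' }
    B is nullable, so continue to the next symbol
  - '*' is a terminal: add '*' and stop

Collecting: FIRST(E) = { '*', 'd', 'n' }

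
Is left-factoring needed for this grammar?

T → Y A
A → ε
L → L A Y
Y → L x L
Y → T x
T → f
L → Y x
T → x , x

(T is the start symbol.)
Left-factoring is needed when two productions for the same non-terminal
share a common prefix on the right-hand side.

Productions for T:
  T → Y A
  T → f
  T → x , x
Productions for L:
  L → L A Y
  L → Y x
Productions for Y:
  Y → L x L
  Y → T x

No common prefixes found.

Answer: No, left-factoring is not needed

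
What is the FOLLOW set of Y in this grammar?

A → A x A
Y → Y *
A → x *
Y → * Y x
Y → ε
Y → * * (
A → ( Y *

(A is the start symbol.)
{ '*', 'x' }

In Y → Y *: Y is followed by '*', add FIRST('*') \ {ε} = { '*' }
In Y → * Y x: Y is followed by x, add FIRST(x) \ {ε} = { 'x' }
In A → ( Y *: Y is followed by '*', add FIRST('*') \ {ε} = { '*' }

Taking the union: FOLLOW(Y) = { '*', 'x' }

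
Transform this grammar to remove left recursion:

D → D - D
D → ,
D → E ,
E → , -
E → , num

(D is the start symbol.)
D is directly left-recursive. The standard transformation for
  A → A α₁ | ... | A α_m | β₁ | ... | β_n
is
  A  → β₁ A' | ... | β_n A'
  A' → α₁ A' | ... | α_m A' | ε

D → , becomes D → , D'
D → E , becomes D → E , D'
D → D - D becomes D' → - D D'
Add D' → ε

Productions for other non-terminals are unchanged:
  E → , -
  E → , num

Resulting grammar:
D → , D'
D → E , D'
D' → - D D'
D' → ε
E → , -
E → , num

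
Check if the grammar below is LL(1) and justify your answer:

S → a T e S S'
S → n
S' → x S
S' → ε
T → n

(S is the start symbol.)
A grammar is LL(1) if for each non-terminal N with multiple productions, the predict sets of those productions are pairwise disjoint, where PREDICT(N → α) = (FIRST(α) \ {ε}) ∪ (FOLLOW(N) if α ⇒* ε).

Relevant sets:
  FOLLOW(S') = { $, 'x' }

For S:
  PREDICT(S → a T e S S') = { 'a' }
  PREDICT(S → n) = { 'n' }
For S':
  PREDICT(S' → x S) = { 'x' }
  PREDICT(S' → ε) = { $, 'x' }
T has a single production, so nothing to check there.

Conflict found: Predict set conflict for S': { 'x' }
The grammar is NOT LL(1).

Answer: No. Predict set conflict for S': { 'x' }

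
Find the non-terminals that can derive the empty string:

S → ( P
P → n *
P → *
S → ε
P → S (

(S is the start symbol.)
ε-productions: S → ε
So S is immediately nullable.
No further non-terminal can be added: every production for the remaining non-terminals contains a terminal or a non-nullable non-terminal.
Nullable = { 'S' }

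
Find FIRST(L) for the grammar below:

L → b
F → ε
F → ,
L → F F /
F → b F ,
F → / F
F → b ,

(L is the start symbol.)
FIRST sets of the other non-terminals involved (by the same procedure, iterated to a fixed point):
  FIRST(F) = { ',', '/', 'b', ε }

From L → b:
  - b is a terminal: add 'b' and stop
From L → F F /:
  - F is a non-terminal: add FIRST(F) \ {ε} = { ',', '/', 'b' }
    F is nullable, so continue to the next symbol
  - F is a non-terminal: add FIRST(F) \ {ε} = { ',', '/', 'b' }
    F is nullable, so continue to the next symbol
  - '/' is a terminal: add '/' and stop

Collecting: FIRST(L) = { ',', '/', 'b' }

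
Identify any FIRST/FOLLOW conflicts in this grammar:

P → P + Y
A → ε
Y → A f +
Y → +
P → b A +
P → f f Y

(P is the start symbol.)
A FIRST/FOLLOW conflict occurs when a non-terminal N has a nullable alternative N → β (β ⇒* ε) and another alternative N → α with FIRST(α) ∩ FOLLOW(N) ≠ ∅: on such a lookahead the parser cannot decide between expanding α and letting N vanish via β.

Nullable non-terminals: A.
A has a nullable alternative but only one production, so nothing to check.

P, Y have no nullable alternative, so no FIRST/FOLLOW check is needed there.

No FIRST/FOLLOW conflicts found.

Answer: No FIRST/FOLLOW conflicts.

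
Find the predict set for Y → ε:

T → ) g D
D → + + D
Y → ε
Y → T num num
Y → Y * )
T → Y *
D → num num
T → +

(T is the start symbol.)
PREDICT(Y → ε) = (FIRST(RHS) \ {ε}) ∪ (FOLLOW(Y) if ε ∈ FIRST(RHS), i.e. RHS ⇒* ε)
The right-hand side is ε (FIRST(ε) = { ε }), so the predict set is FOLLOW(Y) = { '*' }
PREDICT(Y → ε) = { '*' }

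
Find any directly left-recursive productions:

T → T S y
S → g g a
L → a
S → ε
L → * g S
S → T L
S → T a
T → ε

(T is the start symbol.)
Direct left recursion occurs when N → N α for some non-terminal N (the right-hand side begins with the left-hand side itself).

T → T S y: LEFT RECURSIVE (starts with T)
S → g g a: starts with g
L → a: starts with a
S → ε: starts with ε
L → * g S: starts with '*'
S → T L: starts with T
S → T a: starts with T
T → ε: starts with ε

The grammar has direct left recursion on: T.

Answer: Yes, T is left-recursive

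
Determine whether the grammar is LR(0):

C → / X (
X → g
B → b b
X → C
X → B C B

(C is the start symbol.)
Augment with C' → C and build the canonical LR(0) collection (I0 = CLOSURE({[C' → . C]}), then GOTO on every symbol after a dot until no new states appear). It has 12 states:
  I0: { [C → . / X (], [C' → . C] }  — shift
  I1: { [B → . b b], [C → . / X (], [C → / . X (], [X → . B C B], [X → . C], [X → . g] }  — shift
  I2: { [C' → C .] }  — accept
  I3: { [C → . / X (], [X → B . C B] }  — shift
  I4: { [X → C .] }  — reduce
  I5: { [C → / X . (] }  — shift
  I6: { [B → b . b] }  — shift
  I7: { [X → g .] }  — reduce
  I8: { [B → b b .] }  — reduce
  I9: { [C → / X ( .] }  — reduce
  I10: { [B → . b b], [X → B C . B] }  — shift
  I11: { [X → B C B .] }  — reduce

Every state is either a pure shift/goto state or contains exactly one complete item and nothing to shift — no conflicts. The grammar is LR(0).

Answer: Yes, the grammar is LR(0)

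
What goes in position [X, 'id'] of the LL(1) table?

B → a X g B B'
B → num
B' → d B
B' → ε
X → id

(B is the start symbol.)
To find M[X, 'id'], we find productions for X where 'id' is in the predict set (PREDICT(N → α) = (FIRST(α) \ {ε}) ∪ (FOLLOW(N) if α ⇒* ε)).

X → id: PREDICT = { 'id' }
  'id' is in predict set, so this production goes in M[X, 'id']

M[X, 'id'] = X → id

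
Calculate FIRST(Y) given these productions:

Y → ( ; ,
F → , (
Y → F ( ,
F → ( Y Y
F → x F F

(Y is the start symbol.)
{ '(', ',', 'x' }

To compute FIRST(Y), examine every production with Y on the left-hand side, reading each right-hand side left to right until a non-nullable symbol is reached.

FIRST sets of the other non-terminals involved (by the same procedure, iterated to a fixed point):
  FIRST(F) = { '(', ',', 'x' }

From Y → ( ; ,:
  - '(' is a terminal: add '(' and stop
From Y → F ( ,:
  - F is a non-terminal: add FIRST(F) \ {ε} = { '(', ',', 'x' }
    F is not nullable, so stop

Collecting: FIRST(Y) = { '(', ',', 'x' }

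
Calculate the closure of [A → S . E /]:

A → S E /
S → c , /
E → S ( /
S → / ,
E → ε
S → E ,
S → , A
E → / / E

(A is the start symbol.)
{ [A → S . E /], [E → . / / E], [E → . S ( /], [E → .], [S → . , A], [S → . / ,], [S → . E ,], [S → . c , /] }

Start with: [A → S . E /]
  [A → S . E /] has the dot before E: add [E → . S ( /], [E → .], [E → . / / E]
  [E → . S ( /] has the dot before S: add [S → . c , /], [S → . / ,], [S → . E ,], [S → . , A]
No further items can be added.

CLOSURE = { [A → S . E /], [E → . / / E], [E → . S ( /], [E → .], [S → . , A], [S → . / ,], [S → . E ,], [S → . c , /] }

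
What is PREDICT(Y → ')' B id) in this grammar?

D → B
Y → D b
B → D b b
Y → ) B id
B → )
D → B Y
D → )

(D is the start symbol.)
{ ')' }

PREDICT(Y → ')' B id) = (FIRST(RHS) \ {ε}) ∪ (FOLLOW(Y) if ε ∈ FIRST(RHS), i.e. RHS ⇒* ε)
FIRST(')' B id) = { ')' }
ε ∉ FIRST(')' B id), so FOLLOW(Y) is not added.
PREDICT(Y → ')' B id) = { ')' }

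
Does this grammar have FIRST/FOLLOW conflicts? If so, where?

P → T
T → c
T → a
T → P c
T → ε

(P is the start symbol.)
Yes. T → c with FOLLOW(T) on { 'c' }; T → P c with FOLLOW(T) on { 'c' }

A FIRST/FOLLOW conflict occurs when a non-terminal N has a nullable alternative N → β (β ⇒* ε) and another alternative N → α with FIRST(α) ∩ FOLLOW(N) ≠ ∅: on such a lookahead the parser cannot decide between expanding α and letting N vanish via β.

Nullable non-terminals: P, T.
FIRST sets used below: FIRST(P) = { 'a', 'c', ε }
P has a nullable alternative but only one production, so nothing to check.

T: nullable alternative(s) T → ε; FOLLOW(T) = { $, 'c' }
  T → c: FIRST \ {ε} = { 'c' } — overlaps FOLLOW(T) on { 'c' }: CONFLICT
  T → a: FIRST \ {ε} = { 'a' } — disjoint from FOLLOW(T)
  T → P c: FIRST \ {ε} = { 'a', 'c' } — overlaps FOLLOW(T) on { 'c' }: CONFLICT
  T → ε: FIRST \ {ε} = { } — this is the only nullable alternative, skip

So the grammar has 2 FIRST/FOLLOW conflicts (marked CONFLICT above).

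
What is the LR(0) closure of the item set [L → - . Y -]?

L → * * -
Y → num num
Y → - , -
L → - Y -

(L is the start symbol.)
Start with: [L → - . Y -]
  [L → - . Y -] has the dot before Y: add [Y → . num num], [Y → . - , -]
No further items can be added.

CLOSURE = { [L → - . Y -], [Y → . - , -], [Y → . num num] }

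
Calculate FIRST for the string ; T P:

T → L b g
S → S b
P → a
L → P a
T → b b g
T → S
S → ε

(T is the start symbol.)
{ ';' }

To compute FIRST(; T P), process the symbols left to right:
Symbol ; is a terminal. Add ';' and stop.
FIRST(; T P) = { ';' }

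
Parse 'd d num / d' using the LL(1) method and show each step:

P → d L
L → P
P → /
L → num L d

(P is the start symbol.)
Stack is shown with the top on the left.

Stack      Input          Action
--------------------------------
P $        d d num / d $  output P → d L
d L $      d d num / d $  match 'd'
L $        d num / d $    output L → P
P $        d num / d $    output P → d L
d L $      d num / d $    match 'd'
L $        num / d $      output L → num L d
num L d $  num / d $      match 'num'
L d $      / d $          output L → P
P d $      / d $          output P → /
/ d $      / d $          match '/'
d $        d $            match 'd'
$          $              accept

The string is accepted.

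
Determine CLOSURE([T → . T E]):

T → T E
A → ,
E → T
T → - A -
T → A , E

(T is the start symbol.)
To compute CLOSURE, for each item [A → α.Bβ] where B is a non-terminal, add [B → .γ] for all productions B → γ; repeat for the newly added items until nothing changes.

Start with: [T → . T E]
  [T → . T E] has the dot before T: add [T → . - A -], [T → . A , E]
  [T → . A , E] has the dot before A: add [A → . ,]
No further items can be added.

CLOSURE = { [A → . ,], [T → . - A -], [T → . A , E], [T → . T E] }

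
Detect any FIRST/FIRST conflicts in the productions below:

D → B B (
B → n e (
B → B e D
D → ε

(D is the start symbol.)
FIRST sets of the non-terminals at (or reachable through a nullable prefix from) the front of some alternative:
  FIRST(B) = { 'n' }

Productions for D:
  D → B B (: FIRST = { 'n' }
  D → ε: FIRST = { ε }
Productions for B:
  B → n e (: FIRST = { 'n' }
  B → B e D: FIRST = { 'n' }

Conflict for B: B → n e ( and B → B e D
  Overlap: { 'n' }

Answer: Yes. B → n e '(' / B → B e D on { 'n' }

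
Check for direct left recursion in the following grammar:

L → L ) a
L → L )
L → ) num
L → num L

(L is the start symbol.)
L → L ) a: LEFT RECURSIVE (starts with L)
L → L ): LEFT RECURSIVE (starts with L)
L → ) num: starts with ')'
L → num L: starts with num

The grammar has direct left recursion on: L.

Answer: Yes, L is left-recursive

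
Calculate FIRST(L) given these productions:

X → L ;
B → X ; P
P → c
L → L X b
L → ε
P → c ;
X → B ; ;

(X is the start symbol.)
FIRST sets of the other non-terminals involved (by the same procedure, iterated to a fixed point):
  FIRST(X) = { ';' }

From L → L X b:
  - L is the symbol being defined: contributes nothing new
    L is nullable, so continue to the next symbol
  - X is a non-terminal: add FIRST(X) \ {ε} = { ';' }
    X is not nullable, so stop
From L → ε:
  - ε-production, so ε ∈ FIRST(L)

Collecting: FIRST(L) = { ';', ε }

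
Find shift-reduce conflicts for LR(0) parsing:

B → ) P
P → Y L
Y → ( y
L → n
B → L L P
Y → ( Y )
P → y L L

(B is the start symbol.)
Augment with B' → B and build the canonical LR(0) collection (I0 = CLOSURE({[B' → . B]}), then GOTO on every symbol after a dot until no new states appear). It has 17 states:
  I0: { [B → . ) P], [B → . L L P], [B' → . B], [L → . n] }  — shift
  I1: { [B → ) . P], [P → . Y L], [P → . y L L], [Y → . ( Y )], [Y → . ( y] }  — shift
  I2: { [B' → B .] }  — accept
  I3: { [B → L . L P], [L → . n] }  — shift
  I4: { [L → n .] }  — reduce
  I5: { [B → L L . P], [P → . Y L], [P → . y L L], [Y → . ( Y )], [Y → . ( y] }  — shift
  I6: { [Y → ( . Y )], [Y → ( . y], [Y → . ( Y )], [Y → . ( y] }  — shift
  I7: { [B → L L P .] }  — reduce
  I8: { [L → . n], [P → Y . L] }  — shift
  I9: { [L → . n], [P → y . L L] }  — shift
  I10: { [L → . n], [P → y L . L] }  — shift
  I11: { [P → y L L .] }  — reduce
  I12: { [P → Y L .] }  — reduce
  I13: { [Y → ( Y . )] }  — shift
  I14: { [Y → ( y .] }  — reduce
  I15: { [Y → ( Y ) .] }  — reduce
  I16: { [B → ) P .] }  — reduce

No state contains both a complete item and a shift item.

Answer: No shift-reduce conflicts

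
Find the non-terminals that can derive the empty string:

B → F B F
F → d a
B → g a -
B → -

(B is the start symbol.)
None

There are no ε-productions, so no non-terminal can derive ε.
No non-terminals are nullable.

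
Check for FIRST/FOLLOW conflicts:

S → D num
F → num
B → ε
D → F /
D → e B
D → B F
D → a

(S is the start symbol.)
No FIRST/FOLLOW conflicts.

A FIRST/FOLLOW conflict occurs when a non-terminal N has a nullable alternative N → β (β ⇒* ε) and another alternative N → α with FIRST(α) ∩ FOLLOW(N) ≠ ∅: on such a lookahead the parser cannot decide between expanding α and letting N vanish via β.

Nullable non-terminals: B.
B has a nullable alternative but only one production, so nothing to check.

D, F, S have no nullable alternative, so no FIRST/FOLLOW check is needed there.

No FIRST/FOLLOW conflicts found.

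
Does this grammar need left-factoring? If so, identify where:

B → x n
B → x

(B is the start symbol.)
Left-factoring is needed when two productions for the same non-terminal
share a common prefix on the right-hand side.

Productions for B:
  B → x n
  B → x

Found common prefix 'x' in productions for B

Answer: Yes, B has productions with common prefix 'x'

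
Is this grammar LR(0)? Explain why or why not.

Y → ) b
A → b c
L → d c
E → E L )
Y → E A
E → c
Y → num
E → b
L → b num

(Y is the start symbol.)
Yes, the grammar is LR(0)

Augment with Y' → Y and build the canonical LR(0) collection (I0 = CLOSURE({[Y' → . Y]}), then GOTO on every symbol after a dot until no new states appear). It has 16 states:
  I0: { [E → . E L )], [E → . b], [E → . c], [Y → . ) b], [Y → . E A], [Y → . num], [Y' → . Y] }  — shift
  I1: { [Y → ) . b] }  — shift
  I2: { [A → . b c], [E → E . L )], [L → . b num], [L → . d c], [Y → E . A] }  — shift
  I3: { [Y' → Y .] }  — accept
  I4: { [E → b .] }  — reduce
  I5: { [E → c .] }  — reduce
  I6: { [Y → num .] }  — reduce
  I7: { [Y → E A .] }  — reduce
  I8: { [E → E L . )] }  — shift
  I9: { [A → b . c], [L → b . num] }  — shift
  I10: { [L → d . c] }  — shift
  I11: { [L → d c .] }  — reduce
  I12: { [A → b c .] }  — reduce
  I13: { [L → b num .] }  — reduce
  I14: { [E → E L ) .] }  — reduce
  I15: { [Y → ) b .] }  — reduce

Every state is either a pure shift/goto state or contains exactly one complete item and nothing to shift — no conflicts. The grammar is LR(0).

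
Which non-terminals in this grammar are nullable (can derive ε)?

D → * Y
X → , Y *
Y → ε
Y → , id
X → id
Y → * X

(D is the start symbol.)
{ 'Y' }

ε-productions: Y → ε
So Y is immediately nullable.
No further non-terminal can be added: every production for the remaining non-terminals contains a terminal or a non-nullable non-terminal.
Nullable = { 'Y' }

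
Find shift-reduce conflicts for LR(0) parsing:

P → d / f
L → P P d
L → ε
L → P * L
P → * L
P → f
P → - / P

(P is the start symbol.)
Augment with P' → P and build the canonical LR(0) collection (I0 = CLOSURE({[P' → . P]}), then GOTO on every symbol after a dot until no new states appear). It has 16 states:
  I0: { [P → . * L], [P → . - / P], [P → . d / f], [P → . f], [P' → . P] }  — shift
  I1: { [L → . P * L], [L → . P P d], [L → .], [P → * . L], [P → . * L], [P → . - / P], [P → . d / f], [P → . f] }  — shift, reduce
  I2: { [P → - . / P] }  — shift
  I3: { [P' → P .] }  — accept
  I4: { [P → d . / f] }  — shift
  I5: { [P → f .] }  — reduce
  I6: { [P → d / . f] }  — shift
  I7: { [P → d / f .] }  — reduce
  I8: { [P → - / . P], [P → . * L], [P → . - / P], [P → . d / f], [P → . f] }  — shift
  I9: { [P → - / P .] }  — reduce
  I10: { [P → * L .] }  — reduce
  I11: { [L → P . * L], [L → P . P d], [P → . * L], [P → . - / P], [P → . d / f], [P → . f] }  — shift
  I12: { [L → . P * L], [L → . P P d], [L → .], [L → P * . L], [P → * . L], [P → . * L], [P → . - / P], [P → . d / f], [P → . f] }  — shift, reduce
  I13: { [L → P P . d] }  — shift
  I14: { [L → P P d .] }  — reduce
  I15: { [L → P * L .], [P → * L .] }  — 2 reduces

I1 contains reduce item [L → .] and shift items [P → . * L], [P → . - / P], [P → . d / f], [P → . f] — shift-reduce conflict.
I12 contains reduce item [L → .] and shift items [P → . * L], [P → . - / P], [P → . d / f], [P → . f] — shift-reduce conflict.

Answer: Yes — I1: [L → .] vs [P → . * L]; I12: [L → .] vs [P → . * L]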